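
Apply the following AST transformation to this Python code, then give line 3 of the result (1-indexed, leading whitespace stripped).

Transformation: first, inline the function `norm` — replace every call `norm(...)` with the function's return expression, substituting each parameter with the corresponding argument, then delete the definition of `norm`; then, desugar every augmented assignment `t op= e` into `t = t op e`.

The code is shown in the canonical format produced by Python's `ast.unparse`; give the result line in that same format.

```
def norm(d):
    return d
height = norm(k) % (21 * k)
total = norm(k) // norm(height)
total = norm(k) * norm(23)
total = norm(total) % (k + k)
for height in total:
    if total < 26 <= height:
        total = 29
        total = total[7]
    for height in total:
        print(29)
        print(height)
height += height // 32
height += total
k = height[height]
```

Transformed code:
height = k % (21 * k)
total = k // height
total = k * 23
total = total % (k + k)
for height in total:
    if total < 26 <= height:
        total = 29
        total = total[7]
    for height in total:
        print(29)
        print(height)
height = height + height // 32
height = height + total
k = height[height]

total = k * 23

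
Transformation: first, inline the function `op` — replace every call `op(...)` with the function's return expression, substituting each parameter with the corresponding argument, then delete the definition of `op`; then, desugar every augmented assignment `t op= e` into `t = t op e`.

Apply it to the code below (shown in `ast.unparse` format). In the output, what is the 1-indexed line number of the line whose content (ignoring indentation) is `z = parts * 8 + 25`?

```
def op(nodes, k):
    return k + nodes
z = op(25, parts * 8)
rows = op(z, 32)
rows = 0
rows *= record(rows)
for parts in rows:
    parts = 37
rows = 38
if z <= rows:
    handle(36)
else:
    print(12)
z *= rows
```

1

Transformed code:
z = parts * 8 + 25
rows = 32 + z
rows = 0
rows = rows * record(rows)
for parts in rows:
    parts = 37
rows = 38
if z <= rows:
    handle(36)
else:
    print(12)
z = z * rows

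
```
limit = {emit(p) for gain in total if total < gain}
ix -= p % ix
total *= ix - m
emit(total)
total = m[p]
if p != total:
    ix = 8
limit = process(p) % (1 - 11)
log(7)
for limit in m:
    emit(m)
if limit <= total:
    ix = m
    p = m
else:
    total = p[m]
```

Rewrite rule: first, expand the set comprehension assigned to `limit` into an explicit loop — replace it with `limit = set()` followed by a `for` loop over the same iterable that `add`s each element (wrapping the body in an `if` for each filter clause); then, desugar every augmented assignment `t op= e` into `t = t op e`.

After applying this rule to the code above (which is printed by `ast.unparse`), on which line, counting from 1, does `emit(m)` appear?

Transformed code:
limit = set()
for gain in total:
    if total < gain:
        limit.add(emit(p))
ix = ix - p % ix
total = total * (ix - m)
emit(total)
total = m[p]
if p != total:
    ix = 8
limit = process(p) % (1 - 11)
log(7)
for limit in m:
    emit(m)
if limit <= total:
    ix = m
    p = m
else:
    total = p[m]

14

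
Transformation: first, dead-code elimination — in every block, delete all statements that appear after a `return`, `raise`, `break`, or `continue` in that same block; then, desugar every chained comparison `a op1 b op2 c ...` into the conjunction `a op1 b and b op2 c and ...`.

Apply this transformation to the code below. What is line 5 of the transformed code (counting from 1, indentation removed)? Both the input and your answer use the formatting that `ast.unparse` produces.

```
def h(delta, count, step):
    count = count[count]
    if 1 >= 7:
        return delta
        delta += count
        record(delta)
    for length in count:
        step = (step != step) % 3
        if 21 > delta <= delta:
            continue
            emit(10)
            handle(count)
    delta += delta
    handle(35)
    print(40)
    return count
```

for length in count:

Transformed code:
def h(delta, count, step):
    count = count[count]
    if 1 >= 7:
        return delta
    for length in count:
        step = (step != step) % 3
        if 21 > delta and delta <= delta:
            continue
    delta += delta
    handle(35)
    print(40)
    return count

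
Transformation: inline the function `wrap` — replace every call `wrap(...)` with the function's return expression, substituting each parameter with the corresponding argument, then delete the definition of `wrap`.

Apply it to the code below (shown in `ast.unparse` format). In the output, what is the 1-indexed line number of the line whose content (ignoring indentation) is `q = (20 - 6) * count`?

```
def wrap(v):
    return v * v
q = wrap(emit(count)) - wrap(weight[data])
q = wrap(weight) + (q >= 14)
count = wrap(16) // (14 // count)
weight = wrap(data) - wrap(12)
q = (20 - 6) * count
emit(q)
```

Transformed code:
q = emit(count) * emit(count) - weight[data] * weight[data]
q = weight * weight + (q >= 14)
count = 16 * 16 // (14 // count)
weight = data * data - 12 * 12
q = (20 - 6) * count
emit(q)

5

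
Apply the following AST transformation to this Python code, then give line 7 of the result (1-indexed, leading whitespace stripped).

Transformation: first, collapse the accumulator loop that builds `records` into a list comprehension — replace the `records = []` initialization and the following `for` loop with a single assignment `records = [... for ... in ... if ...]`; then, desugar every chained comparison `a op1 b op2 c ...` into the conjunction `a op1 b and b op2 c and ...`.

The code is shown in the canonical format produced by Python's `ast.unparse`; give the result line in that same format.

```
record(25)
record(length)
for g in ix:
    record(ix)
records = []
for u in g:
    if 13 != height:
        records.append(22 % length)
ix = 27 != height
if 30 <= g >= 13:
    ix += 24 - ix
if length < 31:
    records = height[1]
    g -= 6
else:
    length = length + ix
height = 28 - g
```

if 30 <= g and g >= 13:

Transformed code:
record(25)
record(length)
for g in ix:
    record(ix)
records = [22 % length for u in g if 13 != height]
ix = 27 != height
if 30 <= g and g >= 13:
    ix += 24 - ix
if length < 31:
    records = height[1]
    g -= 6
else:
    length = length + ix
height = 28 - g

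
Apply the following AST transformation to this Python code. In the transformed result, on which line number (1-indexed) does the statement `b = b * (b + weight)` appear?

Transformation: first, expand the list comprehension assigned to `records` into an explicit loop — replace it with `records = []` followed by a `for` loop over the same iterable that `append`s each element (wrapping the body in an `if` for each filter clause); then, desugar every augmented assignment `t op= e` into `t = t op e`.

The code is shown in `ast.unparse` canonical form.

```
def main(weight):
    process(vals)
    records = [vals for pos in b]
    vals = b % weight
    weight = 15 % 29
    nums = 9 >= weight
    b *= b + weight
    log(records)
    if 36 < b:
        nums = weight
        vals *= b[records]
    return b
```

9

Transformed code:
def main(weight):
    process(vals)
    records = []
    for pos in b:
        records.append(vals)
    vals = b % weight
    weight = 15 % 29
    nums = 9 >= weight
    b = b * (b + weight)
    log(records)
    if 36 < b:
        nums = weight
        vals = vals * b[records]
    return b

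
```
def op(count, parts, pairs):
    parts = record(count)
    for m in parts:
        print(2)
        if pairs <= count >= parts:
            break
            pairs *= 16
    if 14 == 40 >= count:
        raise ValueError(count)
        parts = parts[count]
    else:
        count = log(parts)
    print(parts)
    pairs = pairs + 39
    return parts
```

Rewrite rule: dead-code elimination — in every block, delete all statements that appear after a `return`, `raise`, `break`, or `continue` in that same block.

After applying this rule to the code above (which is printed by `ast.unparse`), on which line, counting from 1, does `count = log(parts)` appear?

10

Transformed code:
def op(count, parts, pairs):
    parts = record(count)
    for m in parts:
        print(2)
        if pairs <= count >= parts:
            break
    if 14 == 40 >= count:
        raise ValueError(count)
    else:
        count = log(parts)
    print(parts)
    pairs = pairs + 39
    return parts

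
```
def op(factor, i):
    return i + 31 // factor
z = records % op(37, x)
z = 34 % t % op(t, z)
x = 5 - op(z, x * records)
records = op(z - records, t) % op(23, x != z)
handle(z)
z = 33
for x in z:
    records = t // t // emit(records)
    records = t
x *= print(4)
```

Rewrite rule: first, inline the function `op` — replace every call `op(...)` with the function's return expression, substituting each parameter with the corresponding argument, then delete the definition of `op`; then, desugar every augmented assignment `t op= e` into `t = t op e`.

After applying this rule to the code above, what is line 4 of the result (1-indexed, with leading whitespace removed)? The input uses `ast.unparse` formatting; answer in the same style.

records = (t + 31 // (z - records)) % ((x != z) + 31 // 23)

Transformed code:
z = records % (x + 31 // 37)
z = 34 % t % (z + 31 // t)
x = 5 - (x * records + 31 // z)
records = (t + 31 // (z - records)) % ((x != z) + 31 // 23)
handle(z)
z = 33
for x in z:
    records = t // t // emit(records)
    records = t
x = x * print(4)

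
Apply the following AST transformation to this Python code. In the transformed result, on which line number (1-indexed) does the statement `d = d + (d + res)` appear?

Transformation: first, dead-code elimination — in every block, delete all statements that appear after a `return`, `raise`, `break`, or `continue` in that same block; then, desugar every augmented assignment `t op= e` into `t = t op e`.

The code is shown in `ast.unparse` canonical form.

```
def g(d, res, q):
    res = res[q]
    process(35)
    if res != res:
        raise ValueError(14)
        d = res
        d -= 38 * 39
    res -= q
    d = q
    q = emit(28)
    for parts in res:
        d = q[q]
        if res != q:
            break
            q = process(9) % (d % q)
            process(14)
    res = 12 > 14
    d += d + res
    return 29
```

14

Transformed code:
def g(d, res, q):
    res = res[q]
    process(35)
    if res != res:
        raise ValueError(14)
    res = res - q
    d = q
    q = emit(28)
    for parts in res:
        d = q[q]
        if res != q:
            break
    res = 12 > 14
    d = d + (d + res)
    return 29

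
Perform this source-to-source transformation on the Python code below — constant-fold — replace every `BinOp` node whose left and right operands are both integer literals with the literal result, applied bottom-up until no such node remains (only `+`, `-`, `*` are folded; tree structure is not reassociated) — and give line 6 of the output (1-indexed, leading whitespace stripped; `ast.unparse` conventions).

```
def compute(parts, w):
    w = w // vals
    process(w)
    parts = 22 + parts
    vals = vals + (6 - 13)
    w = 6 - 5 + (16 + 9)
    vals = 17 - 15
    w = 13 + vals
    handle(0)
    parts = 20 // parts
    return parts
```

w = 26

Transformed code:
def compute(parts, w):
    w = w // vals
    process(w)
    parts = 22 + parts
    vals = vals + -7
    w = 26
    vals = 2
    w = 13 + vals
    handle(0)
    parts = 20 // parts
    return parts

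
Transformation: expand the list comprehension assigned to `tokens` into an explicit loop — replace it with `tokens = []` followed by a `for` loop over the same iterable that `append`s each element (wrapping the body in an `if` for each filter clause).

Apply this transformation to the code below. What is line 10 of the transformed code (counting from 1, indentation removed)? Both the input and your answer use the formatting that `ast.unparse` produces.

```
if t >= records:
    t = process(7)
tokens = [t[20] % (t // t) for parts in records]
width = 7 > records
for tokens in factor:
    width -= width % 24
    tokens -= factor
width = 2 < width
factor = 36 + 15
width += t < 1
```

Transformed code:
if t >= records:
    t = process(7)
tokens = []
for parts in records:
    tokens.append(t[20] % (t // t))
width = 7 > records
for tokens in factor:
    width -= width % 24
    tokens -= factor
width = 2 < width
factor = 36 + 15
width += t < 1

width = 2 < width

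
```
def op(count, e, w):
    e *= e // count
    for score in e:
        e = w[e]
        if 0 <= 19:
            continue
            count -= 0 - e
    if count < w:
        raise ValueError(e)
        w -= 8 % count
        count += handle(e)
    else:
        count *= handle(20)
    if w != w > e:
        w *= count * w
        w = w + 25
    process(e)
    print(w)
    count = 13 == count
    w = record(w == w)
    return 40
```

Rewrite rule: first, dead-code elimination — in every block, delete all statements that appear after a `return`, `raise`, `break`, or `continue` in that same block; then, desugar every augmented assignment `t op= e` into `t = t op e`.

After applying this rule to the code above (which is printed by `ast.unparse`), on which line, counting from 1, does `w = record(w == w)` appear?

17

Transformed code:
def op(count, e, w):
    e = e * (e // count)
    for score in e:
        e = w[e]
        if 0 <= 19:
            continue
    if count < w:
        raise ValueError(e)
    else:
        count = count * handle(20)
    if w != w > e:
        w = w * (count * w)
        w = w + 25
    process(e)
    print(w)
    count = 13 == count
    w = record(w == w)
    return 40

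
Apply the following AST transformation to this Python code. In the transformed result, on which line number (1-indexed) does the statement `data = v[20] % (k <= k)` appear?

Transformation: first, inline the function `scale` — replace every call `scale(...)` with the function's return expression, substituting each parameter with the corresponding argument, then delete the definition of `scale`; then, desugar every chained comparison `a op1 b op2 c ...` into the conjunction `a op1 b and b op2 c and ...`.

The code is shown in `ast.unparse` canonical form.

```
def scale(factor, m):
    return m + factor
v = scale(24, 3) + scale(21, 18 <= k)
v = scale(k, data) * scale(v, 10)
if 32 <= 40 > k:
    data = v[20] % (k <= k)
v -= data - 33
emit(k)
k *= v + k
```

4

Transformed code:
v = 3 + 24 + ((18 <= k) + 21)
v = (data + k) * (10 + v)
if 32 <= 40 and 40 > k:
    data = v[20] % (k <= k)
v -= data - 33
emit(k)
k *= v + k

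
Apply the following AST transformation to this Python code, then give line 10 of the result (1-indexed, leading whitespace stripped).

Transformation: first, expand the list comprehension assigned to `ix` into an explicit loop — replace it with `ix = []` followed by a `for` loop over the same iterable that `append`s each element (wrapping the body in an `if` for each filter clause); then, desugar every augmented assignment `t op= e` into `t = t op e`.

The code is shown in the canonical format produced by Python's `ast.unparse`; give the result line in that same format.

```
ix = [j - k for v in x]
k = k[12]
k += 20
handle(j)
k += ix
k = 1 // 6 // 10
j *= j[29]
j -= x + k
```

j = j - (x + k)

Transformed code:
ix = []
for v in x:
    ix.append(j - k)
k = k[12]
k = k + 20
handle(j)
k = k + ix
k = 1 // 6 // 10
j = j * j[29]
j = j - (x + k)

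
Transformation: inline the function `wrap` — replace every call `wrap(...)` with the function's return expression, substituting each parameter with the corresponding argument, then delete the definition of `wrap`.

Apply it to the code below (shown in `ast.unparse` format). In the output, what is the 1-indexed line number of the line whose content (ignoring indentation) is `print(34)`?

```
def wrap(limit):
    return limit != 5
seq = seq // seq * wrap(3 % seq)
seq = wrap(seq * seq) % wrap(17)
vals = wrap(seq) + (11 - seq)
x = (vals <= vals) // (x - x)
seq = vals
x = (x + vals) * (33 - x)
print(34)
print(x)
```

7

Transformed code:
seq = seq // seq * (3 % seq != 5)
seq = (seq * seq != 5) % (17 != 5)
vals = (seq != 5) + (11 - seq)
x = (vals <= vals) // (x - x)
seq = vals
x = (x + vals) * (33 - x)
print(34)
print(x)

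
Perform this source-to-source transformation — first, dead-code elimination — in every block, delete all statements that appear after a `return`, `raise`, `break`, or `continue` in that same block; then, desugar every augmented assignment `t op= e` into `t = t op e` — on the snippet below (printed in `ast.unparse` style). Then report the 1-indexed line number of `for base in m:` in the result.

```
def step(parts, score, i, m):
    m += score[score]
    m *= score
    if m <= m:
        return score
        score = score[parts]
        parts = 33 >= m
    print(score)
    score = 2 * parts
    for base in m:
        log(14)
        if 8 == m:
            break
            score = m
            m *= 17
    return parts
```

Transformed code:
def step(parts, score, i, m):
    m = m + score[score]
    m = m * score
    if m <= m:
        return score
    print(score)
    score = 2 * parts
    for base in m:
        log(14)
        if 8 == m:
            break
    return parts

8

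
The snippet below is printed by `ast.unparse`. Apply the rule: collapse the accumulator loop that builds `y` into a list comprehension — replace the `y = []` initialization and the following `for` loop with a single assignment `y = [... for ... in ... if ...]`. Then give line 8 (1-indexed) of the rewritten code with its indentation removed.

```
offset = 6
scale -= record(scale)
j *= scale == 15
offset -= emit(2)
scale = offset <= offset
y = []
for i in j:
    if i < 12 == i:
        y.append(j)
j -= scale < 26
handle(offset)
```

Transformed code:
offset = 6
scale -= record(scale)
j *= scale == 15
offset -= emit(2)
scale = offset <= offset
y = [j for i in j if i < 12 == i]
j -= scale < 26
handle(offset)

handle(offset)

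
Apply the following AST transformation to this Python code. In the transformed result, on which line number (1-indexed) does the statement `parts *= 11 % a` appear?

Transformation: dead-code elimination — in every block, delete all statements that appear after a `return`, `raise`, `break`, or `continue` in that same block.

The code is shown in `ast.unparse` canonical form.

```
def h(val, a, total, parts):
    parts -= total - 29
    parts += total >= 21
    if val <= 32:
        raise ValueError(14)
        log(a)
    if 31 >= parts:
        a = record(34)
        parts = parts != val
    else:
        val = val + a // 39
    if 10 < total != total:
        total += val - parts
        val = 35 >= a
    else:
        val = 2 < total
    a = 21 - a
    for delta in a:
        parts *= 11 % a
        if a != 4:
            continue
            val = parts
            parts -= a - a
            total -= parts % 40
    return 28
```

18

Transformed code:
def h(val, a, total, parts):
    parts -= total - 29
    parts += total >= 21
    if val <= 32:
        raise ValueError(14)
    if 31 >= parts:
        a = record(34)
        parts = parts != val
    else:
        val = val + a // 39
    if 10 < total != total:
        total += val - parts
        val = 35 >= a
    else:
        val = 2 < total
    a = 21 - a
    for delta in a:
        parts *= 11 % a
        if a != 4:
            continue
    return 28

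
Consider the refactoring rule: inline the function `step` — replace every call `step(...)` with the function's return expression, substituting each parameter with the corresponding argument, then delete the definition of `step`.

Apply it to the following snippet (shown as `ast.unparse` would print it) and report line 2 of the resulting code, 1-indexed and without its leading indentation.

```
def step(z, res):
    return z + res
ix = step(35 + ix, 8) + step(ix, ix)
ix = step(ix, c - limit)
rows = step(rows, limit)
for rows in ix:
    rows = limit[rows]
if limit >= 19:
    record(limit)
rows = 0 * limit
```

Transformed code:
ix = 35 + ix + 8 + (ix + ix)
ix = ix + (c - limit)
rows = rows + limit
for rows in ix:
    rows = limit[rows]
if limit >= 19:
    record(limit)
rows = 0 * limit

ix = ix + (c - limit)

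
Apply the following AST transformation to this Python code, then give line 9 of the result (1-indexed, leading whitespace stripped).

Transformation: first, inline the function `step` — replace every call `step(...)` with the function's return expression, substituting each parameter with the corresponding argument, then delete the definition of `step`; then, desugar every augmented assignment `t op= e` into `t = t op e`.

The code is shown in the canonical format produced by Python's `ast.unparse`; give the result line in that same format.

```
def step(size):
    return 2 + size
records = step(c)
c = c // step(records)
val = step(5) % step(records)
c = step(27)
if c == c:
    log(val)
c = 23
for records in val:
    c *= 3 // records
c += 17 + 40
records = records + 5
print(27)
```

c = c * (3 // records)

Transformed code:
records = 2 + c
c = c // (2 + records)
val = (2 + 5) % (2 + records)
c = 2 + 27
if c == c:
    log(val)
c = 23
for records in val:
    c = c * (3 // records)
c = c + (17 + 40)
records = records + 5
print(27)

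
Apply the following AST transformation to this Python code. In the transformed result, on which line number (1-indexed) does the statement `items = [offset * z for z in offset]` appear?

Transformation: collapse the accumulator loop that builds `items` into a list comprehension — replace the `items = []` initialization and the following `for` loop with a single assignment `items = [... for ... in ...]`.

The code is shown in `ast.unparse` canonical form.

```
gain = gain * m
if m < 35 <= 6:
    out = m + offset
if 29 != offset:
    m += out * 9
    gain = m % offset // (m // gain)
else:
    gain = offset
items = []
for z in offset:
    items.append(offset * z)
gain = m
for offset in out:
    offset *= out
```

Transformed code:
gain = gain * m
if m < 35 <= 6:
    out = m + offset
if 29 != offset:
    m += out * 9
    gain = m % offset // (m // gain)
else:
    gain = offset
items = [offset * z for z in offset]
gain = m
for offset in out:
    offset *= out

9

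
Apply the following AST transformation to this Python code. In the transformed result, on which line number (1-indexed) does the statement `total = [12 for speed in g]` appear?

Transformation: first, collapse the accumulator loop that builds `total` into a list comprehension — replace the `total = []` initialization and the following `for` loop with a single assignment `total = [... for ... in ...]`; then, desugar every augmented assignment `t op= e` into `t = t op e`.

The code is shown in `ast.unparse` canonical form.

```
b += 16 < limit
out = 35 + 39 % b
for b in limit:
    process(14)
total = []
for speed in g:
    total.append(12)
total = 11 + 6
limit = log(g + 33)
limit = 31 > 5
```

Transformed code:
b = b + (16 < limit)
out = 35 + 39 % b
for b in limit:
    process(14)
total = [12 for speed in g]
total = 11 + 6
limit = log(g + 33)
limit = 31 > 5

5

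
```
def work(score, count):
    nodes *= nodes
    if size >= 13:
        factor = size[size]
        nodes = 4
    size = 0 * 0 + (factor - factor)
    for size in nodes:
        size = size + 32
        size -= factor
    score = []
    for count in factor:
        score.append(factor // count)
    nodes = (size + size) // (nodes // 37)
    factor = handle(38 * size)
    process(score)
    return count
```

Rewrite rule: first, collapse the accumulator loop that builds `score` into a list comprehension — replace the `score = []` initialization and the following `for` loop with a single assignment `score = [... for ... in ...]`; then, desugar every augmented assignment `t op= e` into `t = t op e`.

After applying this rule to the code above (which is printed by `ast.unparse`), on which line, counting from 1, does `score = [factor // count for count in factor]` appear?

Transformed code:
def work(score, count):
    nodes = nodes * nodes
    if size >= 13:
        factor = size[size]
        nodes = 4
    size = 0 * 0 + (factor - factor)
    for size in nodes:
        size = size + 32
        size = size - factor
    score = [factor // count for count in factor]
    nodes = (size + size) // (nodes // 37)
    factor = handle(38 * size)
    process(score)
    return count

10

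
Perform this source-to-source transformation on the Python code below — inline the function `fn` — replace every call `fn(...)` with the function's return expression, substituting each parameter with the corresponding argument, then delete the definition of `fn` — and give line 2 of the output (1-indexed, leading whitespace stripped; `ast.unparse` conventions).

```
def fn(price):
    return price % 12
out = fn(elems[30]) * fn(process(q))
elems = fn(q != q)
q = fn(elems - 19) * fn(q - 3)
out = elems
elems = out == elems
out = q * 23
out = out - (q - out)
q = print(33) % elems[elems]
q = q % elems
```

Transformed code:
out = elems[30] % 12 * (process(q) % 12)
elems = (q != q) % 12
q = (elems - 19) % 12 * ((q - 3) % 12)
out = elems
elems = out == elems
out = q * 23
out = out - (q - out)
q = print(33) % elems[elems]
q = q % elems

elems = (q != q) % 12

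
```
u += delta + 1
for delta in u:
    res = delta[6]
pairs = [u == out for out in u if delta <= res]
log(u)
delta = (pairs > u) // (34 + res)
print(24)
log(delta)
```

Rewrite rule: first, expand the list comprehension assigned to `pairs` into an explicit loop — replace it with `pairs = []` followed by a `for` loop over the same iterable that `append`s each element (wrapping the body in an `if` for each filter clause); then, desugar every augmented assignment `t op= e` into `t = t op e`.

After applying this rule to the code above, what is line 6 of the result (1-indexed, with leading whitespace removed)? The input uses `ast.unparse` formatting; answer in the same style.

Transformed code:
u = u + (delta + 1)
for delta in u:
    res = delta[6]
pairs = []
for out in u:
    if delta <= res:
        pairs.append(u == out)
log(u)
delta = (pairs > u) // (34 + res)
print(24)
log(delta)

if delta <= res:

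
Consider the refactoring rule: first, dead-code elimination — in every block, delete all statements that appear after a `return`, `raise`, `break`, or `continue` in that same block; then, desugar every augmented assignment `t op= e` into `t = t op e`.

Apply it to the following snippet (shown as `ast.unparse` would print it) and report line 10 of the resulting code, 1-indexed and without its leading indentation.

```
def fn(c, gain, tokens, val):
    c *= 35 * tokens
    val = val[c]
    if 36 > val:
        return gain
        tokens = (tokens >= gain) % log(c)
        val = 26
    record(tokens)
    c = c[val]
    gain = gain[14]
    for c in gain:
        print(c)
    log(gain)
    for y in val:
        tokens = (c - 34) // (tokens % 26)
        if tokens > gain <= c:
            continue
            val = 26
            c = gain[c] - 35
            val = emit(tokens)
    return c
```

print(c)

Transformed code:
def fn(c, gain, tokens, val):
    c = c * (35 * tokens)
    val = val[c]
    if 36 > val:
        return gain
    record(tokens)
    c = c[val]
    gain = gain[14]
    for c in gain:
        print(c)
    log(gain)
    for y in val:
        tokens = (c - 34) // (tokens % 26)
        if tokens > gain <= c:
            continue
    return c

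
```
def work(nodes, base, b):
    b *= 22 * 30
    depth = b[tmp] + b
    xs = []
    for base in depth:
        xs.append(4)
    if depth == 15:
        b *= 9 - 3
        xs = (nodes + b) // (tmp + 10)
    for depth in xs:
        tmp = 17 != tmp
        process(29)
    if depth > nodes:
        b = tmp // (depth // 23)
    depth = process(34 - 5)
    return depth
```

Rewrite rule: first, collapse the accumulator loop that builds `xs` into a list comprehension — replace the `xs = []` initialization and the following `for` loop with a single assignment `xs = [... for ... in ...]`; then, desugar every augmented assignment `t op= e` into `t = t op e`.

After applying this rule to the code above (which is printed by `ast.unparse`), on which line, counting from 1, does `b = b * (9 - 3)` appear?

Transformed code:
def work(nodes, base, b):
    b = b * (22 * 30)
    depth = b[tmp] + b
    xs = [4 for base in depth]
    if depth == 15:
        b = b * (9 - 3)
        xs = (nodes + b) // (tmp + 10)
    for depth in xs:
        tmp = 17 != tmp
        process(29)
    if depth > nodes:
        b = tmp // (depth // 23)
    depth = process(34 - 5)
    return depth

6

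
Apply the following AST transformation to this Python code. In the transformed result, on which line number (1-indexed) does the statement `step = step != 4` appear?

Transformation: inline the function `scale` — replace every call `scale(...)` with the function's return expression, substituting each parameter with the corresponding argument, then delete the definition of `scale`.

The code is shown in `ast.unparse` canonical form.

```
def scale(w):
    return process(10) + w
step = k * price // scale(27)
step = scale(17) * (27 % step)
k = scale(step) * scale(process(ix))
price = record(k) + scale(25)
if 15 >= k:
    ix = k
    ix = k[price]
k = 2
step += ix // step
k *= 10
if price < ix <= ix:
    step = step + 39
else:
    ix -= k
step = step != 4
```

15

Transformed code:
step = k * price // (process(10) + 27)
step = (process(10) + 17) * (27 % step)
k = (process(10) + step) * (process(10) + process(ix))
price = record(k) + (process(10) + 25)
if 15 >= k:
    ix = k
    ix = k[price]
k = 2
step += ix // step
k *= 10
if price < ix <= ix:
    step = step + 39
else:
    ix -= k
step = step != 4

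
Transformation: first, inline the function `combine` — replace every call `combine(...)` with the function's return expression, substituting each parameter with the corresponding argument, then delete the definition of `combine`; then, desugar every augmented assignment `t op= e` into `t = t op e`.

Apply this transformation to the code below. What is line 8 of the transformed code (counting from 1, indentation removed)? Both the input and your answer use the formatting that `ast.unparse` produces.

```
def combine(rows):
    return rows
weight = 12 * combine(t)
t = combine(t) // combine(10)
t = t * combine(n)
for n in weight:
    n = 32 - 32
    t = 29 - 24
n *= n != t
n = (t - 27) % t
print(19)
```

Transformed code:
weight = 12 * t
t = t // 10
t = t * n
for n in weight:
    n = 32 - 32
    t = 29 - 24
n = n * (n != t)
n = (t - 27) % t
print(19)

n = (t - 27) % t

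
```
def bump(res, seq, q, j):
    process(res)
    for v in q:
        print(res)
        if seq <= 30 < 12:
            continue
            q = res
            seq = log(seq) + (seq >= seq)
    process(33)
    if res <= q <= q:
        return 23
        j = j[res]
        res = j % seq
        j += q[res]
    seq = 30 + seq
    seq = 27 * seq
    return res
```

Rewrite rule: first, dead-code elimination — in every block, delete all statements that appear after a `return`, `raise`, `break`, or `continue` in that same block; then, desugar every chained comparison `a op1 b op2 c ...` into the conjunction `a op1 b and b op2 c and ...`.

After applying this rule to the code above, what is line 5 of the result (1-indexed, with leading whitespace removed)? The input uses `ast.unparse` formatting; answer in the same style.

if seq <= 30 and 30 < 12:

Transformed code:
def bump(res, seq, q, j):
    process(res)
    for v in q:
        print(res)
        if seq <= 30 and 30 < 12:
            continue
    process(33)
    if res <= q and q <= q:
        return 23
    seq = 30 + seq
    seq = 27 * seq
    return res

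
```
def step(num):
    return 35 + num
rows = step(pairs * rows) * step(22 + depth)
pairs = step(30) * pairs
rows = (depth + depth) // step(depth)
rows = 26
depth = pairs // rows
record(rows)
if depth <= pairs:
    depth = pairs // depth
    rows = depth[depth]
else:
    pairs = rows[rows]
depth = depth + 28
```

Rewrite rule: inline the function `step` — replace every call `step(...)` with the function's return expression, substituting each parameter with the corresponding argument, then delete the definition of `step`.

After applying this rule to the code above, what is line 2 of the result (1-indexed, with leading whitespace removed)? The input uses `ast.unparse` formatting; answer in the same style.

pairs = (35 + 30) * pairs

Transformed code:
rows = (35 + pairs * rows) * (35 + (22 + depth))
pairs = (35 + 30) * pairs
rows = (depth + depth) // (35 + depth)
rows = 26
depth = pairs // rows
record(rows)
if depth <= pairs:
    depth = pairs // depth
    rows = depth[depth]
else:
    pairs = rows[rows]
depth = depth + 28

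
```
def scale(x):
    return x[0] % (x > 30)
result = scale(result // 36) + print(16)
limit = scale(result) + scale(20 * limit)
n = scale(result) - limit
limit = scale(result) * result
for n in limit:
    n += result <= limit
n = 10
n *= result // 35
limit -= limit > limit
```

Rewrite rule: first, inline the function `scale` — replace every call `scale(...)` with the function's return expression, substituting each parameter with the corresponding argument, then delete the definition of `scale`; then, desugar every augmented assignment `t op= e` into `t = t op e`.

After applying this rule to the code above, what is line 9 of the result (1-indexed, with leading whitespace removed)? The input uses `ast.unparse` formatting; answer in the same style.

limit = limit - (limit > limit)

Transformed code:
result = (result // 36)[0] % (result // 36 > 30) + print(16)
limit = result[0] % (result > 30) + (20 * limit)[0] % (20 * limit > 30)
n = result[0] % (result > 30) - limit
limit = result[0] % (result > 30) * result
for n in limit:
    n = n + (result <= limit)
n = 10
n = n * (result // 35)
limit = limit - (limit > limit)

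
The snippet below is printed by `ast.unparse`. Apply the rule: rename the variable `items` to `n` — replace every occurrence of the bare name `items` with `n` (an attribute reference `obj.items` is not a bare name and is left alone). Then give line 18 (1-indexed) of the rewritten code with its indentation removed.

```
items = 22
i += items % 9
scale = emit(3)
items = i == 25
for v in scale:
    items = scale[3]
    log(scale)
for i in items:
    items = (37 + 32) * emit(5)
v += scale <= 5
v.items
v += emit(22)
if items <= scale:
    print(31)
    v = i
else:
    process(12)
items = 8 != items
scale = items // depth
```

n = 8 != n

Transformed code:
n = 22
i += n % 9
scale = emit(3)
n = i == 25
for v in scale:
    n = scale[3]
    log(scale)
for i in n:
    n = (37 + 32) * emit(5)
v += scale <= 5
v.items
v += emit(22)
if n <= scale:
    print(31)
    v = i
else:
    process(12)
n = 8 != n
scale = n // depth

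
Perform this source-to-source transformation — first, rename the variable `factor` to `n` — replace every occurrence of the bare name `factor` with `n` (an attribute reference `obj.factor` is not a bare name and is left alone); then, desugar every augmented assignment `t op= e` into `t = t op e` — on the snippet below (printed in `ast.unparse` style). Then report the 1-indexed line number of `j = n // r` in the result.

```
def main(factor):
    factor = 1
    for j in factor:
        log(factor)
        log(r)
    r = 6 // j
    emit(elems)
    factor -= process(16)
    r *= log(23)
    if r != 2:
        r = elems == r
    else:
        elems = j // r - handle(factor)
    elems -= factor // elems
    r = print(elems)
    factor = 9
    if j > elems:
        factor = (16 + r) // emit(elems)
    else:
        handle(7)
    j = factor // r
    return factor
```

Transformed code:
def main(n):
    n = 1
    for j in n:
        log(n)
        log(r)
    r = 6 // j
    emit(elems)
    n = n - process(16)
    r = r * log(23)
    if r != 2:
        r = elems == r
    else:
        elems = j // r - handle(n)
    elems = elems - n // elems
    r = print(elems)
    n = 9
    if j > elems:
        n = (16 + r) // emit(elems)
    else:
        handle(7)
    j = n // r
    return n

21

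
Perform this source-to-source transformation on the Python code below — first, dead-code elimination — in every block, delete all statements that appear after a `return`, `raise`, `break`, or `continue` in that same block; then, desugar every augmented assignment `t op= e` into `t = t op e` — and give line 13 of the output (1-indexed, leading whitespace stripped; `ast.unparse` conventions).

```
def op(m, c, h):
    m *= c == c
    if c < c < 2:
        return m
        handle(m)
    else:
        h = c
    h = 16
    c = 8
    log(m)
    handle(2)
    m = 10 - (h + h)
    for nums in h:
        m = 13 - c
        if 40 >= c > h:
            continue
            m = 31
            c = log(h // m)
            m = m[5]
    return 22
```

Transformed code:
def op(m, c, h):
    m = m * (c == c)
    if c < c < 2:
        return m
    else:
        h = c
    h = 16
    c = 8
    log(m)
    handle(2)
    m = 10 - (h + h)
    for nums in h:
        m = 13 - c
        if 40 >= c > h:
            continue
    return 22

m = 13 - c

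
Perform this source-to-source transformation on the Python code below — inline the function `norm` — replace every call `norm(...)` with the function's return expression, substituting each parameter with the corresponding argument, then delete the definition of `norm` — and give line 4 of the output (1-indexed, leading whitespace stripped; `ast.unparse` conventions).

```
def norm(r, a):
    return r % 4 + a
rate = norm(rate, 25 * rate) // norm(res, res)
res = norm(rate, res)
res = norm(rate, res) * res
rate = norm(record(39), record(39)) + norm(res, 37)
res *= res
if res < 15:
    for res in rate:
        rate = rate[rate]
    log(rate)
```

Transformed code:
rate = (rate % 4 + 25 * rate) // (res % 4 + res)
res = rate % 4 + res
res = (rate % 4 + res) * res
rate = record(39) % 4 + record(39) + (res % 4 + 37)
res *= res
if res < 15:
    for res in rate:
        rate = rate[rate]
    log(rate)

rate = record(39) % 4 + record(39) + (res % 4 + 37)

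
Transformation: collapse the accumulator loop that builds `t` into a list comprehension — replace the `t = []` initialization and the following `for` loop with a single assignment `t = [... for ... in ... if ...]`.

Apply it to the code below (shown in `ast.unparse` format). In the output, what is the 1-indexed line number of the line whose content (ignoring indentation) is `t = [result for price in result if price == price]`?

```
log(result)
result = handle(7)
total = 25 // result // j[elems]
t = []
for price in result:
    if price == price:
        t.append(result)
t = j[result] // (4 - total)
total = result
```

4

Transformed code:
log(result)
result = handle(7)
total = 25 // result // j[elems]
t = [result for price in result if price == price]
t = j[result] // (4 - total)
total = result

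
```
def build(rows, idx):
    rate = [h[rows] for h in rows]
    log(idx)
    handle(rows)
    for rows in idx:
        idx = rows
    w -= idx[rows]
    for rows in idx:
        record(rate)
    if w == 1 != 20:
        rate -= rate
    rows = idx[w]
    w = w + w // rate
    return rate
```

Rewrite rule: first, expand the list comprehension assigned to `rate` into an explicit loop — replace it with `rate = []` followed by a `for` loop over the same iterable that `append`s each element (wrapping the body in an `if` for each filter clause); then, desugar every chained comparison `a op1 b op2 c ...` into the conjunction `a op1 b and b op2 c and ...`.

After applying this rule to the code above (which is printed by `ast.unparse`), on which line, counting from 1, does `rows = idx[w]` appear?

14

Transformed code:
def build(rows, idx):
    rate = []
    for h in rows:
        rate.append(h[rows])
    log(idx)
    handle(rows)
    for rows in idx:
        idx = rows
    w -= idx[rows]
    for rows in idx:
        record(rate)
    if w == 1 and 1 != 20:
        rate -= rate
    rows = idx[w]
    w = w + w // rate
    return rate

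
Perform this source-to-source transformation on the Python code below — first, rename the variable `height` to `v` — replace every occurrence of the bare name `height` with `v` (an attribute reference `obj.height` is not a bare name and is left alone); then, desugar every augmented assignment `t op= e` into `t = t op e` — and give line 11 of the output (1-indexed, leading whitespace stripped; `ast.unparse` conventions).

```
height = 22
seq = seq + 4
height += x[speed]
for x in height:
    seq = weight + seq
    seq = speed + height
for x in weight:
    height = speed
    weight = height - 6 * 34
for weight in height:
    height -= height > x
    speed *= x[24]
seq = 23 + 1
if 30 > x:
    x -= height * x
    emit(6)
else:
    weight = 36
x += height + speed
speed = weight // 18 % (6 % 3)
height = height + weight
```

Transformed code:
v = 22
seq = seq + 4
v = v + x[speed]
for x in v:
    seq = weight + seq
    seq = speed + v
for x in weight:
    v = speed
    weight = v - 6 * 34
for weight in v:
    v = v - (v > x)
    speed = speed * x[24]
seq = 23 + 1
if 30 > x:
    x = x - v * x
    emit(6)
else:
    weight = 36
x = x + (v + speed)
speed = weight // 18 % (6 % 3)
v = v + weight

v = v - (v > x)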